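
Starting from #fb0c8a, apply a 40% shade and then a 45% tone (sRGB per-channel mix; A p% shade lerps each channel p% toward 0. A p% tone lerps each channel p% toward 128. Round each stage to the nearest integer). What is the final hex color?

#fb0c8a is rgb(251, 12, 138).
A 40% shade moves each channel 40% toward 0:
  R: 251 + 0.4×(0−251) = 251 − 100.4 = 150.6 → 151
  G: 12 + 0.4×(0−12) = 12 − 4.8 = 7.2 → 7
  B: 138 − 55.2 = 82.8 → 83
After the shade: rgb(151, 7, 83) = #970753.
Per channel, c → c + 0.45(128 − c):
  R: 151 + 0.45×(128−151) = 151 − 10.35 = 140.65 → 141
  G: 7 + 54.45 = 61.45 → 61
  B: 83 + 20.25 = 103.25 → 103
rgb(141, 61, 103) = #8d3d67.

#8d3d67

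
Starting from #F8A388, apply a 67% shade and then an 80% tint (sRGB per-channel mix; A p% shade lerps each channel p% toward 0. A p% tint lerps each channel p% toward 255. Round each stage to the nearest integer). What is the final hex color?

#DCD7D5

#F8A388 is rgb(248, 163, 136).
Per channel, c → c + 0.67(0 − c):
  R: 248 + 0.67×(0−248) = 248 − 166.16 = 81.84 → 82
  G: 163 − 109.21 = 53.79 → 54
  B: 136 + 0.67×(0−136) = 136 − 91.12 = 44.88 → 45
After the shade: rgb(82, 54, 45) = #52362D.
An 80% tint moves each channel 80% toward 255:
  R: 82 + 138.4 = 220.4 → 220
  G: 54 + 160.8 = 214.8 → 215
  B: 45 + 0.8×(255−45) = 45 + 168 = 213 → 213
rgb(220, 215, 213) = #DCD7D5.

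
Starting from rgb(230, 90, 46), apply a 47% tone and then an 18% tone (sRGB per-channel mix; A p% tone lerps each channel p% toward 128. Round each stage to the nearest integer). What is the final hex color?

#AC705D

Lerp each channel 47% toward 128:
  R: 230 + 0.47×(128−230) = 230 − 47.94 = 182.06 → 182
  G: 90 + 0.47×(128−90) = 90 + 17.86 = 107.86 → 108
  B: 46 + 38.54 = 84.54 → 85
After the tone: rgb(182, 108, 85) = #B66C55.
An 18% tone moves each channel 18% toward 128:
  R: 182 − 9.72 = 172.28 → 172
  G: 108 + 3.6 = 111.6 → 112
  B: 85 + 0.18×(128−85) = 85 + 7.74 = 92.74 → 93
rgb(172, 112, 93) = #AC705D.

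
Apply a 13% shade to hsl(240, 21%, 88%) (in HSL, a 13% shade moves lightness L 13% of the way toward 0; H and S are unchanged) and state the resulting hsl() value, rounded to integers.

hsl(240, 21%, 77%)

L moves 13% from 88 toward 0: 88 − 11.44 = 76.56 → 77.
H and S are unchanged.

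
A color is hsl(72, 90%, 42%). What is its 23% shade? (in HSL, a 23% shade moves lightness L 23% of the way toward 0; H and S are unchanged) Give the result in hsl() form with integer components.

L moves 23% from 42 toward 0: 42 − 9.66 = 32.34 → 32.
H and S are unchanged.

hsl(72, 90%, 32%)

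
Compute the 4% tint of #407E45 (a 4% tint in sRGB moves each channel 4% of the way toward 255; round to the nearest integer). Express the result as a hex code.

#407E45 is rgb(64, 126, 69).
A 4% tint moves each channel 4% toward 255:
  R: 64 + 0.04×(255−64) = 64 + 7.64 = 71.64 → 72
  G: 126 + 5.16 = 131.16 → 131
  B: 69 + 0.04×(255−69) = 69 + 7.44 = 76.44 → 76
rgb(72, 131, 76) = #48834C.

#48834C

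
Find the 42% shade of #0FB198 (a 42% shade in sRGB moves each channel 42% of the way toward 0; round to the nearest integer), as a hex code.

#096758

#0FB198 is rgb(15, 177, 152).
Per channel, c → c + 0.42(0 − c):
  R: 15 − 6.3 = 8.7 → 9
  G: 177 − 74.34 = 102.66 → 103
  B: 152 + 0.42×(0−152) = 152 − 63.84 = 88.16 → 88
rgb(9, 103, 88) = #096758.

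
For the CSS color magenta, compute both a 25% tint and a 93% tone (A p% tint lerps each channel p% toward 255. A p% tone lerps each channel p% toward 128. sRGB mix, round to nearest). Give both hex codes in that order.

CSS magenta is rgb(255, 0, 255).
25% tint:
  R: 255 + 0.25×(255−255) = 255 + 0 = 255 → 255
  G: 0 + 0.25×(255−0) = 0 + 63.75 = 63.75 → 64
  B: 255 + 0.25×(255−255) = 255 + 0 = 255 → 255
  → #FF40FF
93% tone:
  R: 255 + 0.93×(128−255) = 255 − 118.11 = 136.89 → 137
  G: 0 + 119.04 = 119.04 → 119
  B: 255 + 0.93×(128−255) = 255 − 118.11 = 136.89 → 137
  → #897789

#FF40FF, #897789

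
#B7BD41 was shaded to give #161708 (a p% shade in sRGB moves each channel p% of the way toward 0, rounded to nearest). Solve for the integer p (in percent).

#B7BD41 is rgb(183, 189, 65); #161708 is rgb(22, 23, 8).
On the G channel (widest range): 23 ≈ 189 + (p/100)(0 − 189), so p ≈ 100×(23 − 189)/(0 − 189) = -16600/-189 = 87.83.
p = 88 reproduces all three channels after rounding.

88%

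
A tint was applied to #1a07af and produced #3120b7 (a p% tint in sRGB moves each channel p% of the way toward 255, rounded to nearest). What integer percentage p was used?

#1a07af is rgb(26, 7, 175); #3120b7 is rgb(49, 32, 183).
On the G channel (widest range): 32 ≈ 7 + (p/100)(255 − 7), so p ≈ 100×(32 − 7)/(255 − 7) = 2500/248 = 10.08.
p = 10 reproduces all three channels after rounding.

10%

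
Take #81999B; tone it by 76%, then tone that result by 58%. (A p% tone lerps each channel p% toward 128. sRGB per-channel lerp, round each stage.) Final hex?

#81999B is rgb(129, 153, 155).
A 76% tone moves each channel 76% toward 128:
  R: 129 − 0.76 = 128.24 → 128
  G: 153 + 0.76×(128−153) = 153 − 19 = 134 → 134
  B: 155 + 0.76×(128−155) = 155 − 20.52 = 134.48 → 134
After the tone: rgb(128, 134, 134) = #808686.
Per channel, c → c + 0.58(128 − c):
  R: 128 + 0 = 128 → 128
  G: 134 − 3.48 = 130.52 → 131
  B: 134 + 0.58×(128−134) = 134 − 3.48 = 130.52 → 131
rgb(128, 131, 131) = #808383.

#808383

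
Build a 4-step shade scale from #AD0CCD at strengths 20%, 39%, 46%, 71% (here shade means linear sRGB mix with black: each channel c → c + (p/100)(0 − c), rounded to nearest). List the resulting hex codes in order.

#AD0CCD is rgb(173, 12, 205).
20%: (173 − 34.6 = 138.4→138, 12 − 2.4 = 9.6→10, 205 − 41 = 164→164) → #8A0AA4
39%: (173 − 67.47 = 105.53→106, 12 − 4.68 = 7.32→7, 205 − 79.95 = 125.05→125) → #6A077D
46%: (173 − 79.58 = 93.42→93, 12 − 5.52 = 6.48→6, 205 − 94.3 = 110.7→111) → #5D066F
71%: (173 − 122.83 = 50.17→50, 12 − 8.52 = 3.48→3, 205 − 145.55 = 59.45→59) → #32033B

#8A0AA4, #6A077D, #5D066F, #32033B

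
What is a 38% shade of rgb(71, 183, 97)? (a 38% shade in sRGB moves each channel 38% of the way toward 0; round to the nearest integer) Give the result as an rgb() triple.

Per channel, c → c + 0.38(0 − c):
  R: 71 + 0.38×(0−71) = 71 − 26.98 = 44.02 → 44
  G: 183 − 69.54 = 113.46 → 113
  B: 97 + 0.38×(0−97) = 97 − 36.86 = 60.14 → 60

rgb(44, 113, 60)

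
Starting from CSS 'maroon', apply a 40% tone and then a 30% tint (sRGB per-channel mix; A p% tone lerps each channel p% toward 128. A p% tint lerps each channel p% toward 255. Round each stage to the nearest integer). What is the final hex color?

CSS maroon is rgb(128, 0, 0).
Per channel, c → c + 0.4(128 − c):
  R: 128 + 0 = 128 → 128
  G: 0 + 0.4×(128−0) = 0 + 51.2 = 51.2 → 51
  B: 0 + 0.4×(128−0) = 0 + 51.2 = 51.2 → 51
After the tone: rgb(128, 51, 51) = #803333.
A 30% tint moves each channel 30% toward 255:
  R: 128 + 38.1 = 166.1 → 166
  G: 51 + 0.3×(255−51) = 51 + 61.2 = 112.2 → 112
  B: 51 + 0.3×(255−51) = 51 + 61.2 = 112.2 → 112
rgb(166, 112, 112) = #a67070.

#a67070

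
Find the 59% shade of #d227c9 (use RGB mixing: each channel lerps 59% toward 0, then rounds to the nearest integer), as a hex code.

#d227c9 is rgb(210, 39, 201).
Lerp each channel 59% toward 0:
  R: 210 − 123.9 = 86.1 → 86
  G: 39 + 0.59×(0−39) = 39 − 23.01 = 15.99 → 16
  B: 201 + 0.59×(0−201) = 201 − 118.59 = 82.41 → 82
rgb(86, 16, 82) = #561052.

#561052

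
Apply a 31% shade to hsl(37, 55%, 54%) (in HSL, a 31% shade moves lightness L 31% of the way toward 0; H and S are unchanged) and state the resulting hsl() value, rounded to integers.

hsl(37, 55%, 37%)

L moves 31% from 54 toward 0: 54 − 16.74 = 37.26 → 37.
H and S are unchanged.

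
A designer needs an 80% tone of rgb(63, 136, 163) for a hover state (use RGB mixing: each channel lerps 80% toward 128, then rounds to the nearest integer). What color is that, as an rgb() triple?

rgb(115, 130, 135)

Per channel, c → c + 0.8(128 − c):
  R: 63 + 0.8×(128−63) = 63 + 52 = 115 → 115
  G: 136 + 0.8×(128−136) = 136 − 6.4 = 129.6 → 130
  B: 163 + 0.8×(128−163) = 163 − 28 = 135 → 135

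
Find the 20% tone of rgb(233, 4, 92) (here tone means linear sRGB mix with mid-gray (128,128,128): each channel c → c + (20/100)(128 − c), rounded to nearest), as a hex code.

Per channel, c → c + 0.2(128 − c):
  R: 233 − 21 = 212 → 212
  G: 4 + 0.2×(128−4) = 4 + 24.8 = 28.8 → 29
  B: 92 + 0.2×(128−92) = 92 + 7.2 = 99.2 → 99
rgb(212, 29, 99) = #d41d63.

#d41d63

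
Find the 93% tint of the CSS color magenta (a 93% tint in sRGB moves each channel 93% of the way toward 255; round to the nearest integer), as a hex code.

#FFEDFF

CSS magenta is rgb(255, 0, 255).
Per channel, c → c + 0.93(255 − c):
  R: 255 + 0.93×(255−255) = 255 + 0 = 255 → 255
  G: 0 + 0.93×(255−0) = 0 + 237.15 = 237.15 → 237
  B: 255 + 0.93×(255−255) = 255 + 0 = 255 → 255
rgb(255, 237, 255) = #FFEDFF.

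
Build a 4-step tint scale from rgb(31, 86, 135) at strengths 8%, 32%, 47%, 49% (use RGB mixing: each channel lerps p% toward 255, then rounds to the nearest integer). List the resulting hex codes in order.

8%: (31 + 17.92 = 48.92→49, 86 + 13.52 = 99.52→100, 135 + 9.6 = 144.6→145) → #316491
32%: (31 + 71.68 = 102.68→103, 86 + 54.08 = 140.08→140, 135 + 38.4 = 173.4→173) → #678CAD
47%: (31 + 105.28 = 136.28→136, 86 + 79.43 = 165.43→165, 135 + 56.4 = 191.4→191) → #88A5BF
49%: (31 + 109.76 = 140.76→141, 86 + 82.81 = 168.81→169, 135 + 58.8 = 193.8→194) → #8DA9C2

#316491, #678CAD, #88A5BF, #8DA9C2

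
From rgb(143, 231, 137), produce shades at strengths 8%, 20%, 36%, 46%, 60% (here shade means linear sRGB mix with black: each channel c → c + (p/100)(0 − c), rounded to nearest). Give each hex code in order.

8%: (143 − 11.44 = 131.56→132, 231 − 18.48 = 212.52→213, 137 − 10.96 = 126.04→126) → #84D57E
20%: (143 − 28.6 = 114.4→114, 231 − 46.2 = 184.8→185, 137 − 27.4 = 109.6→110) → #72B96E
36%: (143 − 51.48 = 91.52→92, 231 − 83.16 = 147.84→148, 137 − 49.32 = 87.68→88) → #5C9458
46%: (143 − 65.78 = 77.22→77, 231 − 106.26 = 124.74→125, 137 − 63.02 = 73.98→74) → #4D7D4A
60%: (143 − 85.8 = 57.2→57, 231 − 138.6 = 92.4→92, 137 − 82.2 = 54.8→55) → #395C37

#84D57E, #72B96E, #5C9458, #4D7D4A, #395C37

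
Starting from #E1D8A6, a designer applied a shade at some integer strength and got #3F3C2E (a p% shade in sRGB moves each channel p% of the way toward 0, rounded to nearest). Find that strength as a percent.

72%

#E1D8A6 is rgb(225, 216, 166); #3F3C2E is rgb(63, 60, 46).
On the R channel (widest range): 63 ≈ 225 + (p/100)(0 − 225), so p ≈ 100×(63 − 225)/(0 − 225) = -16200/-225 = 72.00.
p = 72 reproduces all three channels after rounding.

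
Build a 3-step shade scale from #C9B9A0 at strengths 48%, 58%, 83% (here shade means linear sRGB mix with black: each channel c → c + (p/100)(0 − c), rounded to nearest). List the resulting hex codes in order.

#C9B9A0 is rgb(201, 185, 160).
48%: (201 − 96.48 = 104.52→105, 185 − 88.8 = 96.2→96, 160 − 76.8 = 83.2→83) → #696053
58%: (201 − 116.58 = 84.42→84, 185 − 107.3 = 77.7→78, 160 − 92.8 = 67.2→67) → #544E43
83%: (201 − 166.83 = 34.17→34, 185 − 153.55 = 31.45→31, 160 − 132.8 = 27.2→27) → #221F1B

#696053, #544E43, #221F1B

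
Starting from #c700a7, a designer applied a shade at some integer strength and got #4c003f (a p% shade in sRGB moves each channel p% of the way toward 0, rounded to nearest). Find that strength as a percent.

62%

#c700a7 is rgb(199, 0, 167); #4c003f is rgb(76, 0, 63).
On the R channel (widest range): 76 ≈ 199 + (p/100)(0 − 199), so p ≈ 100×(76 − 199)/(0 − 199) = -12300/-199 = 61.81.
p = 62 reproduces all three channels after rounding.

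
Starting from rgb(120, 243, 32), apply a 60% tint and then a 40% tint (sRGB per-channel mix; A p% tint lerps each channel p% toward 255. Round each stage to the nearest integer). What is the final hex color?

A 60% tint moves each channel 60% toward 255:
  R: 120 + 0.6×(255−120) = 120 + 81 = 201 → 201
  G: 243 + 7.2 = 250.2 → 250
  B: 32 + 0.6×(255−32) = 32 + 133.8 = 165.8 → 166
After the tint: rgb(201, 250, 166) = #c9faa6.
Lerp each channel 40% toward 255:
  R: 201 + 0.4×(255−201) = 201 + 21.6 = 222.6 → 223
  G: 250 + 0.4×(255−250) = 250 + 2 = 252 → 252
  B: 166 + 35.6 = 201.6 → 202
rgb(223, 252, 202) = #dffcca.

#dffcca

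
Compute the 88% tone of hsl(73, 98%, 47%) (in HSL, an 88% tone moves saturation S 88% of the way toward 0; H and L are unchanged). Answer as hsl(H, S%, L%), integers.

hsl(73, 12%, 47%)

S moves 88% from 98 toward 0: 98 − 86.24 = 11.76 → 12.
H and L are unchanged.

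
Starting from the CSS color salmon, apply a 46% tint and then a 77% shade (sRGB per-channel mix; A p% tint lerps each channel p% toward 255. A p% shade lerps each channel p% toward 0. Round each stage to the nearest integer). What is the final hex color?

CSS salmon is rgb(250, 128, 114).
Lerp each channel 46% toward 255:
  R: 250 + 0.46×(255−250) = 250 + 2.3 = 252.3 → 252
  G: 128 + 0.46×(255−128) = 128 + 58.42 = 186.42 → 186
  B: 114 + 64.86 = 178.86 → 179
After the tint: rgb(252, 186, 179) = #FCBAB3.
Lerp each channel 77% toward 0:
  R: 252 + 0.77×(0−252) = 252 − 194.04 = 57.96 → 58
  G: 186 − 143.22 = 42.78 → 43
  B: 179 + 0.77×(0−179) = 179 − 137.83 = 41.17 → 41
rgb(58, 43, 41) = #3A2B29.

#3A2B29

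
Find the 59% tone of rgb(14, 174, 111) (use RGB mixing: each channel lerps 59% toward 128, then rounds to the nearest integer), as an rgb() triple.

rgb(81, 147, 121)

Lerp each channel 59% toward 128:
  R: 14 + 67.26 = 81.26 → 81
  G: 174 + 0.59×(128−174) = 174 − 27.14 = 146.86 → 147
  B: 111 + 10.03 = 121.03 → 121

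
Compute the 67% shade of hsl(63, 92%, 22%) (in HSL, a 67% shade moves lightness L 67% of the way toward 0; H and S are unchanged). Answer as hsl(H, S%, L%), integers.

hsl(63, 92%, 7%)

L moves 67% from 22 toward 0: 22 − 14.74 = 7.26 → 7.
H and S are unchanged.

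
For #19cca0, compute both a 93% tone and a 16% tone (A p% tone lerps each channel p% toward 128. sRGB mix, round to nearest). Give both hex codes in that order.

#798582, #29c09b

#19cca0 is rgb(25, 204, 160).
93% tone:
  R: 25 + 0.93×(128−25) = 25 + 95.79 = 120.79 → 121
  G: 204 + 0.93×(128−204) = 204 − 70.68 = 133.32 → 133
  B: 160 − 29.76 = 130.24 → 130
  → #798582
16% tone:
  R: 25 + 16.48 = 41.48 → 41
  G: 204 − 12.16 = 191.84 → 192
  B: 160 + 0.16×(128−160) = 160 − 5.12 = 154.88 → 155
  → #29c09b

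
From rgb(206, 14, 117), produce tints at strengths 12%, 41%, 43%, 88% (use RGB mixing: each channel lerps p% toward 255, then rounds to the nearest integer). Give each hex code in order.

12%: (206 + 5.88 = 211.88→212, 14 + 28.92 = 42.92→43, 117 + 16.56 = 133.56→134) → #D42B86
41%: (206 + 20.09 = 226.09→226, 14 + 98.81 = 112.81→113, 117 + 56.58 = 173.58→174) → #E271AE
43%: (206 + 21.07 = 227.07→227, 14 + 103.63 = 117.63→118, 117 + 59.34 = 176.34→176) → #E376B0
88%: (206 + 43.12 = 249.12→249, 14 + 212.08 = 226.08→226, 117 + 121.44 = 238.44→238) → #F9E2EE

#D42B86, #E271AE, #E376B0, #F9E2EE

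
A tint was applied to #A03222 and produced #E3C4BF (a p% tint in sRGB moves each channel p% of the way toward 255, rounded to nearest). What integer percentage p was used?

#A03222 is rgb(160, 50, 34); #E3C4BF is rgb(227, 196, 191).
On the B channel (widest range): 191 ≈ 34 + (p/100)(255 − 34), so p ≈ 100×(191 − 34)/(255 − 34) = 15700/221 = 71.04.
p = 71 reproduces all three channels after rounding.

71%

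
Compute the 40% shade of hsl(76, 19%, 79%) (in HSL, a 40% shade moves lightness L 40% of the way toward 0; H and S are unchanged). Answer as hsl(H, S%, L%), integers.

hsl(76, 19%, 47%)

L moves 40% from 79 toward 0: 79 − 31.6 = 47.4 → 47.
H and S are unchanged.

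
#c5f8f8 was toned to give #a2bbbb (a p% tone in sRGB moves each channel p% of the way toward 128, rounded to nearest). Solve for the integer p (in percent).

#c5f8f8 is rgb(197, 248, 248); #a2bbbb is rgb(162, 187, 187).
On the G channel (widest range): 187 ≈ 248 + (p/100)(128 − 248), so p ≈ 100×(187 − 248)/(128 − 248) = -6100/-120 = 50.83.
p = 51 reproduces all three channels after rounding.

51%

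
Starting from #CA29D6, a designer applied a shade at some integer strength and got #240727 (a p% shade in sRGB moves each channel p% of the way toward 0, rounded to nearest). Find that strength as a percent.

82%

#CA29D6 is rgb(202, 41, 214); #240727 is rgb(36, 7, 39).
On the B channel (widest range): 39 ≈ 214 + (p/100)(0 − 214), so p ≈ 100×(39 − 214)/(0 − 214) = -17500/-214 = 81.78.
p = 82 reproduces all three channels after rounding.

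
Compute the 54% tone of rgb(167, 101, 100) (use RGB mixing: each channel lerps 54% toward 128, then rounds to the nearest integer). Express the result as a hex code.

#927473

Lerp each channel 54% toward 128:
  R: 167 + 0.54×(128−167) = 167 − 21.06 = 145.94 → 146
  G: 101 + 14.58 = 115.58 → 116
  B: 100 + 15.12 = 115.12 → 115
rgb(146, 116, 115) = #927473.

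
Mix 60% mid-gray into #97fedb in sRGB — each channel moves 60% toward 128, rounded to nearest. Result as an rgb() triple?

#97fedb is rgb(151, 254, 219).
Per channel, c → c + 0.6(128 − c):
  R: 151 + 0.6×(128−151) = 151 − 13.8 = 137.2 → 137
  G: 254 − 75.6 = 178.4 → 178
  B: 219 + 0.6×(128−219) = 219 − 54.6 = 164.4 → 164

rgb(137, 178, 164)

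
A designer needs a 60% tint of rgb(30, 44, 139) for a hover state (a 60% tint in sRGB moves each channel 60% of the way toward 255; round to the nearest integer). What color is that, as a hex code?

#a5abd1

Per channel, c → c + 0.6(255 − c):
  R: 30 + 135 = 165 → 165
  G: 44 + 0.6×(255−44) = 44 + 126.6 = 170.6 → 171
  B: 139 + 0.6×(255−139) = 139 + 69.6 = 208.6 → 209
rgb(165, 171, 209) = #a5abd1.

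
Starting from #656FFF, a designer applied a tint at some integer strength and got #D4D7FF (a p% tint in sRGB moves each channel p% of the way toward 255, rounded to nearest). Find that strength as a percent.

#656FFF is rgb(101, 111, 255); #D4D7FF is rgb(212, 215, 255).
On the R channel (widest range): 212 ≈ 101 + (p/100)(255 − 101), so p ≈ 100×(212 − 101)/(255 − 101) = 11100/154 = 72.08.
p = 72 reproduces all three channels after rounding.

72%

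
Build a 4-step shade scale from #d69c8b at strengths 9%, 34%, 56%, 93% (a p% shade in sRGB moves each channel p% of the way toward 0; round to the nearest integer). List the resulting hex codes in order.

#d69c8b is rgb(214, 156, 139).
9%: (214 − 19.26 = 194.74→195, 156 − 14.04 = 141.96→142, 139 − 12.51 = 126.49→126) → #c38e7e
34%: (214 − 72.76 = 141.24→141, 156 − 53.04 = 102.96→103, 139 − 47.26 = 91.74→92) → #8d675c
56%: (214 − 119.84 = 94.16→94, 156 − 87.36 = 68.64→69, 139 − 77.84 = 61.16→61) → #5e453d
93%: (214 − 199.02 = 14.98→15, 156 − 145.08 = 10.92→11, 139 − 129.27 = 9.73→10) → #0f0b0a

#c38e7e, #8d675c, #5e453d, #0f0b0a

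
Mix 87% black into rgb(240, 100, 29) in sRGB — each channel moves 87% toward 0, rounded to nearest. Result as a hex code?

Per channel, c → c + 0.87(0 − c):
  R: 240 + 0.87×(0−240) = 240 − 208.8 = 31.2 → 31
  G: 100 + 0.87×(0−100) = 100 − 87 = 13 → 13
  B: 29 − 25.23 = 3.77 → 4
rgb(31, 13, 4) = #1f0d04.

#1f0d04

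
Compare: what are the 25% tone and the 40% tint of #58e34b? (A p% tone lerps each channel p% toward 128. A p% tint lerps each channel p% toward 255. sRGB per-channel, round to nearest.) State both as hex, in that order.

#62ca58, #9bee93

#58e34b is rgb(88, 227, 75).
25% tone:
  R: 88 + 0.25×(128−88) = 88 + 10 = 98 → 98
  G: 227 + 0.25×(128−227) = 227 − 24.75 = 202.25 → 202
  B: 75 + 0.25×(128−75) = 75 + 13.25 = 88.25 → 88
  → #62ca58
40% tint:
  R: 88 + 66.8 = 154.8 → 155
  G: 227 + 0.4×(255−227) = 227 + 11.2 = 238.2 → 238
  B: 75 + 0.4×(255−75) = 75 + 72 = 147 → 147
  → #9bee93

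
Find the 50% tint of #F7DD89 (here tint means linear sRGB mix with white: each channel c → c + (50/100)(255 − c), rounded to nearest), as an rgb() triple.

rgb(251, 238, 196)

#F7DD89 is rgb(247, 221, 137).
Lerp each channel 50% toward 255:
  R: 247 + 0.5×(255−247) = 247 + 4 = 251 → 251
  G: 221 + 17 = 238 → 238
  B: 137 + 59 = 196 → 196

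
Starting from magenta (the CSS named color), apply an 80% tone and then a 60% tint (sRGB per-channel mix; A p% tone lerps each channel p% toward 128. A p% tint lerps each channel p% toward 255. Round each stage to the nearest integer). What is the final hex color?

#D6C2D6

CSS magenta is rgb(255, 0, 255).
Per channel, c → c + 0.8(128 − c):
  R: 255 + 0.8×(128−255) = 255 − 101.6 = 153.4 → 153
  G: 0 + 102.4 = 102.4 → 102
  B: 255 + 0.8×(128−255) = 255 − 101.6 = 153.4 → 153
After the tone: rgb(153, 102, 153) = #996699.
A 60% tint moves each channel 60% toward 255:
  R: 153 + 61.2 = 214.2 → 214
  G: 102 + 0.6×(255−102) = 102 + 91.8 = 193.8 → 194
  B: 153 + 61.2 = 214.2 → 214
rgb(214, 194, 214) = #D6C2D6.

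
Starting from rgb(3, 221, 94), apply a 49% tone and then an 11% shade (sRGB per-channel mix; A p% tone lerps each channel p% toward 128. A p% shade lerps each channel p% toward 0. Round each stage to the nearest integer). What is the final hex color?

A 49% tone moves each channel 49% toward 128:
  R: 3 + 0.49×(128−3) = 3 + 61.25 = 64.25 → 64
  G: 221 − 45.57 = 175.43 → 175
  B: 94 + 0.49×(128−94) = 94 + 16.66 = 110.66 → 111
After the tone: rgb(64, 175, 111) = #40AF6F.
An 11% shade moves each channel 11% toward 0:
  R: 64 − 7.04 = 56.96 → 57
  G: 175 + 0.11×(0−175) = 175 − 19.25 = 155.75 → 156
  B: 111 − 12.21 = 98.79 → 99
rgb(57, 156, 99) = #399C63.

#399C63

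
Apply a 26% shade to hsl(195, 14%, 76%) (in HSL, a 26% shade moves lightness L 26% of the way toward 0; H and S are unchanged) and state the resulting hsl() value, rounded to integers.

hsl(195, 14%, 56%)

L moves 26% from 76 toward 0: 76 − 19.76 = 56.24 → 56.
H and S are unchanged.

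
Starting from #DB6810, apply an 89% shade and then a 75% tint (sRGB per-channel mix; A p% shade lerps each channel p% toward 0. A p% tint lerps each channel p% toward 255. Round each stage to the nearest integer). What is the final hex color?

#C5C2C0

#DB6810 is rgb(219, 104, 16).
An 89% shade moves each channel 89% toward 0:
  R: 219 − 194.91 = 24.09 → 24
  G: 104 − 92.56 = 11.44 → 11
  B: 16 − 14.24 = 1.76 → 2
After the shade: rgb(24, 11, 2) = #180B02.
Lerp each channel 75% toward 255:
  R: 24 + 0.75×(255−24) = 24 + 173.25 = 197.25 → 197
  G: 11 + 0.75×(255−11) = 11 + 183 = 194 → 194
  B: 2 + 189.75 = 191.75 → 192
rgb(197, 194, 192) = #C5C2C0.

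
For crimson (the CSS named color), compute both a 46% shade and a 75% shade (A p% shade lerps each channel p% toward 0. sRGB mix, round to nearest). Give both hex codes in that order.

#770B20, #37050F

CSS crimson is rgb(220, 20, 60).
46% shade:
  R: 220 − 101.2 = 118.8 → 119
  G: 20 + 0.46×(0−20) = 20 − 9.2 = 10.8 → 11
  B: 60 + 0.46×(0−60) = 60 − 27.6 = 32.4 → 32
  → #770B20
75% shade:
  R: 220 + 0.75×(0−220) = 220 − 165 = 55 → 55
  G: 20 − 15 = 5 → 5
  B: 60 − 45 = 15 → 15
  → #37050F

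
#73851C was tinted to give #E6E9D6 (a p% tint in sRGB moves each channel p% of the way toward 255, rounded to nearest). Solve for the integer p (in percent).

82%

#73851C is rgb(115, 133, 28); #E6E9D6 is rgb(230, 233, 214).
On the B channel (widest range): 214 ≈ 28 + (p/100)(255 − 28), so p ≈ 100×(214 − 28)/(255 − 28) = 18600/227 = 81.94.
p = 82 reproduces all three channels after rounding.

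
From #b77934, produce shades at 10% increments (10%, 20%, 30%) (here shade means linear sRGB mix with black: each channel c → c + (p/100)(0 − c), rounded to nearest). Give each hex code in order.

#a56d2f, #92612a, #805524

#b77934 is rgb(183, 121, 52).
10%: (183 − 18.3 = 164.7→165, 121 − 12.1 = 108.9→109, 52 − 5.2 = 46.8→47) → #a56d2f
20%: (183 − 36.6 = 146.4→146, 121 − 24.2 = 96.8→97, 52 − 10.4 = 41.6→42) → #92612a
30%: (183 − 54.9 = 128.1→128, 121 − 36.3 = 84.7→85, 52 − 15.6 = 36.4→36) → #805524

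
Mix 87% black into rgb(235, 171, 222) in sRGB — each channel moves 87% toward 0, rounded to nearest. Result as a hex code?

Lerp each channel 87% toward 0:
  R: 235 + 0.87×(0−235) = 235 − 204.45 = 30.55 → 31
  G: 171 − 148.77 = 22.23 → 22
  B: 222 − 193.14 = 28.86 → 29
rgb(31, 22, 29) = #1f161d.

#1f161d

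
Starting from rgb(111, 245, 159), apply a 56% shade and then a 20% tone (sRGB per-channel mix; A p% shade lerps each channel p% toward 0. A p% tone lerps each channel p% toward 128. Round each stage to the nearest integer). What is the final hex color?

#417052

A 56% shade moves each channel 56% toward 0:
  R: 111 + 0.56×(0−111) = 111 − 62.16 = 48.84 → 49
  G: 245 − 137.2 = 107.8 → 108
  B: 159 − 89.04 = 69.96 → 70
After the shade: rgb(49, 108, 70) = #316C46.
Per channel, c → c + 0.2(128 − c):
  R: 49 + 15.8 = 64.8 → 65
  G: 108 + 0.2×(128−108) = 108 + 4 = 112 → 112
  B: 70 + 0.2×(128−70) = 70 + 11.6 = 81.6 → 82
rgb(65, 112, 82) = #417052.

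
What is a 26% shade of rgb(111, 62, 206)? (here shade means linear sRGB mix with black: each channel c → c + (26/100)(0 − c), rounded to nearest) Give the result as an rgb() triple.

rgb(82, 46, 152)

Lerp each channel 26% toward 0:
  R: 111 + 0.26×(0−111) = 111 − 28.86 = 82.14 → 82
  G: 62 + 0.26×(0−62) = 62 − 16.12 = 45.88 → 46
  B: 206 + 0.26×(0−206) = 206 − 53.56 = 152.44 → 152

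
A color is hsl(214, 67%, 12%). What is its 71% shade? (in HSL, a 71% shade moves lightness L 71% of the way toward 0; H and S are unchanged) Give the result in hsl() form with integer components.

hsl(214, 67%, 3%)

L moves 71% from 12 toward 0: 12 − 8.52 = 3.48 → 3.
H and S are unchanged.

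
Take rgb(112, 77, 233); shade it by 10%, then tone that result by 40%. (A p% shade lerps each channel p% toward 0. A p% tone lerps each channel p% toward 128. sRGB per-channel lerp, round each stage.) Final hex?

#705db1

A 10% shade moves each channel 10% toward 0:
  R: 112 + 0.1×(0−112) = 112 − 11.2 = 100.8 → 101
  G: 77 + 0.1×(0−77) = 77 − 7.7 = 69.3 → 69
  B: 233 − 23.3 = 209.7 → 210
After the shade: rgb(101, 69, 210) = #6545d2.
A 40% tone moves each channel 40% toward 128:
  R: 101 + 10.8 = 111.8 → 112
  G: 69 + 0.4×(128−69) = 69 + 23.6 = 92.6 → 93
  B: 210 − 32.8 = 177.2 → 177
rgb(112, 93, 177) = #705db1.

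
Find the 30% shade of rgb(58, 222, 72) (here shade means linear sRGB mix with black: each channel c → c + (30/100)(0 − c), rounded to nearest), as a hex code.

#299b32

A 30% shade moves each channel 30% toward 0:
  R: 58 − 17.4 = 40.6 → 41
  G: 222 − 66.6 = 155.4 → 155
  B: 72 − 21.6 = 50.4 → 50
rgb(41, 155, 50) = #299b32.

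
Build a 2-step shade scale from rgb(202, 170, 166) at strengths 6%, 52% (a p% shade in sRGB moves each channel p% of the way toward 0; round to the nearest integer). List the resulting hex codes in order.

6%: (202 − 12.12 = 189.88→190, 170 − 10.2 = 159.8→160, 166 − 9.96 = 156.04→156) → #bea09c
52%: (202 − 105.04 = 96.96→97, 170 − 88.4 = 81.6→82, 166 − 86.32 = 79.68→80) → #615250

#bea09c, #615250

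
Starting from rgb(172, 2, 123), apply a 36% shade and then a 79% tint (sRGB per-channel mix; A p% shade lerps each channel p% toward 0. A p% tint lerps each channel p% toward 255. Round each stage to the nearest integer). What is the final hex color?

Per channel, c → c + 0.36(0 − c):
  R: 172 + 0.36×(0−172) = 172 − 61.92 = 110.08 → 110
  G: 2 + 0.36×(0−2) = 2 − 0.72 = 1.28 → 1
  B: 123 − 44.28 = 78.72 → 79
After the shade: rgb(110, 1, 79) = #6e014f.
A 79% tint moves each channel 79% toward 255:
  R: 110 + 114.55 = 224.55 → 225
  G: 1 + 0.79×(255−1) = 1 + 200.66 = 201.66 → 202
  B: 79 + 139.04 = 218.04 → 218
rgb(225, 202, 218) = #e1cada.

#e1cada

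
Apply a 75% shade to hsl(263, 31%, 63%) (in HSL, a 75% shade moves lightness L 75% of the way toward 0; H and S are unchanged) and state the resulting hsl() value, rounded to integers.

hsl(263, 31%, 16%)

L moves 75% from 63 toward 0: 63 − 47.25 = 15.75 → 16.
H and S are unchanged.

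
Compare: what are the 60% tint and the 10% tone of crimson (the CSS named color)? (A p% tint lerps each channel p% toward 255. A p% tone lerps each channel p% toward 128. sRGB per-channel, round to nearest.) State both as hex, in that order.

#f1a1b1, #d31f43

CSS crimson is rgb(220, 20, 60).
60% tint:
  R: 220 + 0.6×(255−220) = 220 + 21 = 241 → 241
  G: 20 + 0.6×(255−20) = 20 + 141 = 161 → 161
  B: 60 + 117 = 177 → 177
  → #f1a1b1
10% tone:
  R: 220 − 9.2 = 210.8 → 211
  G: 20 + 0.1×(128−20) = 20 + 10.8 = 30.8 → 31
  B: 60 + 6.8 = 66.8 → 67
  → #d31f43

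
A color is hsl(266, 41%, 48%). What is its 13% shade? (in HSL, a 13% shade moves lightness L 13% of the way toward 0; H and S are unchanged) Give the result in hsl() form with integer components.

L moves 13% from 48 toward 0: 48 − 6.24 = 41.76 → 42.
H and S are unchanged.

hsl(266, 41%, 42%)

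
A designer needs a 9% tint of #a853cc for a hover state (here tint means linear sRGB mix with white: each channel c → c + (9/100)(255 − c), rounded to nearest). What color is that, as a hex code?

#a853cc is rgb(168, 83, 204).
Lerp each channel 9% toward 255:
  R: 168 + 0.09×(255−168) = 168 + 7.83 = 175.83 → 176
  G: 83 + 0.09×(255−83) = 83 + 15.48 = 98.48 → 98
  B: 204 + 4.59 = 208.59 → 209
rgb(176, 98, 209) = #b062d1.

#b062d1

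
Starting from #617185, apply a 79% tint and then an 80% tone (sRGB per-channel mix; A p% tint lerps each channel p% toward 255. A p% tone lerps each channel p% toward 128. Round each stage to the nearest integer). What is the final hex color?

#939394

#617185 is rgb(97, 113, 133).
Per channel, c → c + 0.79(255 − c):
  R: 97 + 124.82 = 221.82 → 222
  G: 113 + 112.18 = 225.18 → 225
  B: 133 + 0.79×(255−133) = 133 + 96.38 = 229.38 → 229
After the tint: rgb(222, 225, 229) = #dee1e5.
An 80% tone moves each channel 80% toward 128:
  R: 222 + 0.8×(128−222) = 222 − 75.2 = 146.8 → 147
  G: 225 − 77.6 = 147.4 → 147
  B: 229 − 80.8 = 148.2 → 148
rgb(147, 147, 148) = #939394.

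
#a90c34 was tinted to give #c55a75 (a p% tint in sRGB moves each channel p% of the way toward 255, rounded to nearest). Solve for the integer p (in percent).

32%

#a90c34 is rgb(169, 12, 52); #c55a75 is rgb(197, 90, 117).
On the G channel (widest range): 90 ≈ 12 + (p/100)(255 − 12), so p ≈ 100×(90 − 12)/(255 − 12) = 7800/243 = 32.10.
p = 32 reproduces all three channels after rounding.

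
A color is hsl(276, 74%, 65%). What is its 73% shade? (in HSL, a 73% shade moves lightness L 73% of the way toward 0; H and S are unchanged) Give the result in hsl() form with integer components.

L moves 73% from 65 toward 0: 65 − 47.45 = 17.55 → 18.
H and S are unchanged.

hsl(276, 74%, 18%)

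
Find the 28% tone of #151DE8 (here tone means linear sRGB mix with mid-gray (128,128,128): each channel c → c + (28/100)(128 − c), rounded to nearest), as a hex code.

#3339CB

#151DE8 is rgb(21, 29, 232).
A 28% tone moves each channel 28% toward 128:
  R: 21 + 0.28×(128−21) = 21 + 29.96 = 50.96 → 51
  G: 29 + 27.72 = 56.72 → 57
  B: 232 + 0.28×(128−232) = 232 − 29.12 = 202.88 → 203
rgb(51, 57, 203) = #3339CB.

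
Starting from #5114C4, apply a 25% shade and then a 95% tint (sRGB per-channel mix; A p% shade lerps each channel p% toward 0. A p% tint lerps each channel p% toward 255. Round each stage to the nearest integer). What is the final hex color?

#5114C4 is rgb(81, 20, 196).
Lerp each channel 25% toward 0:
  R: 81 + 0.25×(0−81) = 81 − 20.25 = 60.75 → 61
  G: 20 − 5 = 15 → 15
  B: 196 − 49 = 147 → 147
After the shade: rgb(61, 15, 147) = #3D0F93.
A 95% tint moves each channel 95% toward 255:
  R: 61 + 184.3 = 245.3 → 245
  G: 15 + 228 = 243 → 243
  B: 147 + 0.95×(255−147) = 147 + 102.6 = 249.6 → 250
rgb(245, 243, 250) = #F5F3FA.

#F5F3FA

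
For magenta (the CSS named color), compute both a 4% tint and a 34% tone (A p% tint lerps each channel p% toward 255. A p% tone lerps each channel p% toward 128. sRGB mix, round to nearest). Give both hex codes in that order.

CSS magenta is rgb(255, 0, 255).
4% tint:
  R: 255 + 0.04×(255−255) = 255 + 0 = 255 → 255
  G: 0 + 10.2 = 10.2 → 10
  B: 255 + 0.04×(255−255) = 255 + 0 = 255 → 255
  → #ff0aff
34% tone:
  R: 255 − 43.18 = 211.82 → 212
  G: 0 + 0.34×(128−0) = 0 + 43.52 = 43.52 → 44
  B: 255 + 0.34×(128−255) = 255 − 43.18 = 211.82 → 212
  → #d42cd4

#ff0aff, #d42cd4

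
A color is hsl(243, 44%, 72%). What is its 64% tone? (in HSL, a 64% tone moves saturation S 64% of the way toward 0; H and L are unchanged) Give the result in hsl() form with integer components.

S moves 64% from 44 toward 0: 44 − 28.16 = 15.84 → 16.
H and L are unchanged.

hsl(243, 16%, 72%)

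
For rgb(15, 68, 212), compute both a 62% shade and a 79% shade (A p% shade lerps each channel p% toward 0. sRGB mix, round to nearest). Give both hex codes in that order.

62% shade:
  R: 15 − 9.3 = 5.7 → 6
  G: 68 + 0.62×(0−68) = 68 − 42.16 = 25.84 → 26
  B: 212 + 0.62×(0−212) = 212 − 131.44 = 80.56 → 81
  → #061a51
79% shade:
  R: 15 + 0.79×(0−15) = 15 − 11.85 = 3.15 → 3
  G: 68 + 0.79×(0−68) = 68 − 53.72 = 14.28 → 14
  B: 212 + 0.79×(0−212) = 212 − 167.48 = 44.52 → 45
  → #030e2d

#061a51, #030e2d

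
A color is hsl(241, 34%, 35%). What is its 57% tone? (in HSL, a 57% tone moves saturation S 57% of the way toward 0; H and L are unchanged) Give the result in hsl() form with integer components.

hsl(241, 15%, 35%)

S moves 57% from 34 toward 0: 34 − 19.38 = 14.62 → 15.
H and L are unchanged.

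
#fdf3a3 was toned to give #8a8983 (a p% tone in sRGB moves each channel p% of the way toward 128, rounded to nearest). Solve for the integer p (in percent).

92%

#fdf3a3 is rgb(253, 243, 163); #8a8983 is rgb(138, 137, 131).
On the R channel (widest range): 138 ≈ 253 + (p/100)(128 − 253), so p ≈ 100×(138 − 253)/(128 − 253) = -11500/-125 = 92.00.
p = 92 reproduces all three channels after rounding.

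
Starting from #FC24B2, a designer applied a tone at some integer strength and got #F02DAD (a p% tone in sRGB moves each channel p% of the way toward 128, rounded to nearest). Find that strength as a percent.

10%

#FC24B2 is rgb(252, 36, 178); #F02DAD is rgb(240, 45, 173).
On the R channel (widest range): 240 ≈ 252 + (p/100)(128 − 252), so p ≈ 100×(240 − 252)/(128 − 252) = -1200/-124 = 9.68.
p = 10 reproduces all three channels after rounding.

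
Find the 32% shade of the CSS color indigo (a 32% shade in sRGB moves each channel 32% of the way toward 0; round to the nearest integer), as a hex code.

#330058

CSS indigo is rgb(75, 0, 130).
Per channel, c → c + 0.32(0 − c):
  R: 75 + 0.32×(0−75) = 75 − 24 = 51 → 51
  G: 0 + 0.32×(0−0) = 0 + 0 = 0 → 0
  B: 130 + 0.32×(0−130) = 130 − 41.6 = 88.4 → 88
rgb(51, 0, 88) = #330058.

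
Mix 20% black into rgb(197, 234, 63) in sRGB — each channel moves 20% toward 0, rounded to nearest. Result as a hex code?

A 20% shade moves each channel 20% toward 0:
  R: 197 + 0.2×(0−197) = 197 − 39.4 = 157.6 → 158
  G: 234 + 0.2×(0−234) = 234 − 46.8 = 187.2 → 187
  B: 63 + 0.2×(0−63) = 63 − 12.6 = 50.4 → 50
rgb(158, 187, 50) = #9ebb32.

#9ebb32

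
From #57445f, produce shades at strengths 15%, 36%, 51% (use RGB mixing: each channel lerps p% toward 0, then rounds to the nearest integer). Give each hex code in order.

#57445f is rgb(87, 68, 95).
15%: (87 − 13.05 = 73.95→74, 68 − 10.2 = 57.8→58, 95 − 14.25 = 80.75→81) → #4a3a51
36%: (87 − 31.32 = 55.68→56, 68 − 24.48 = 43.52→44, 95 − 34.2 = 60.8→61) → #382c3d
51%: (87 − 44.37 = 42.63→43, 68 − 34.68 = 33.32→33, 95 − 48.45 = 46.55→47) → #2b212f

#4a3a51, #382c3d, #2b212f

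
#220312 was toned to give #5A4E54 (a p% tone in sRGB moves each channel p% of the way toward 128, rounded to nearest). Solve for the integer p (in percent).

60%

#220312 is rgb(34, 3, 18); #5A4E54 is rgb(90, 78, 84).
On the G channel (widest range): 78 ≈ 3 + (p/100)(128 − 3), so p ≈ 100×(78 − 3)/(128 − 3) = 7500/125 = 60.00.
p = 60 reproduces all three channels after rounding.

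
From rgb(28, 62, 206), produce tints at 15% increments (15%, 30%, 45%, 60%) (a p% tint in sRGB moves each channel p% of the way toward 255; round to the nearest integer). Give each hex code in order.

#3e5bd5, #6078dd, #8295e4, #a4b2eb

15%: (28 + 34.05 = 62.05→62, 62 + 28.95 = 90.95→91, 206 + 7.35 = 213.35→213) → #3e5bd5
30%: (28 + 68.1 = 96.1→96, 62 + 57.9 = 119.9→120, 206 + 14.7 = 220.7→221) → #6078dd
45%: (28 + 102.15 = 130.15→130, 62 + 86.85 = 148.85→149, 206 + 22.05 = 228.05→228) → #8295e4
60%: (28 + 136.2 = 164.2→164, 62 + 115.8 = 177.8→178, 206 + 29.4 = 235.4→235) → #a4b2eb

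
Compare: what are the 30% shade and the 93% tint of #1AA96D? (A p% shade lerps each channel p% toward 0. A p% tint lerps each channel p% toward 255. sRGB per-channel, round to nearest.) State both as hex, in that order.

#1AA96D is rgb(26, 169, 109).
30% shade:
  R: 26 − 7.8 = 18.2 → 18
  G: 169 + 0.3×(0−169) = 169 − 50.7 = 118.3 → 118
  B: 109 + 0.3×(0−109) = 109 − 32.7 = 76.3 → 76
  → #12764C
93% tint:
  R: 26 + 212.97 = 238.97 → 239
  G: 169 + 79.98 = 248.98 → 249
  B: 109 + 0.93×(255−109) = 109 + 135.78 = 244.78 → 245
  → #EFF9F5

#12764C, #EFF9F5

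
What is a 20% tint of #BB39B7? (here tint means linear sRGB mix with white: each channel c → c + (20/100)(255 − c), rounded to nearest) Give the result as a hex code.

#C961C5

#BB39B7 is rgb(187, 57, 183).
Per channel, c → c + 0.2(255 − c):
  R: 187 + 0.2×(255−187) = 187 + 13.6 = 200.6 → 201
  G: 57 + 39.6 = 96.6 → 97
  B: 183 + 0.2×(255−183) = 183 + 14.4 = 197.4 → 197
rgb(201, 97, 197) = #C961C5.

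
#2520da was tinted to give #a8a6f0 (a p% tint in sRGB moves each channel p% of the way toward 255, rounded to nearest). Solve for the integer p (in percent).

#2520da is rgb(37, 32, 218); #a8a6f0 is rgb(168, 166, 240).
On the G channel (widest range): 166 ≈ 32 + (p/100)(255 − 32), so p ≈ 100×(166 − 32)/(255 − 32) = 13400/223 = 60.09.
p = 60 reproduces all three channels after rounding.

60%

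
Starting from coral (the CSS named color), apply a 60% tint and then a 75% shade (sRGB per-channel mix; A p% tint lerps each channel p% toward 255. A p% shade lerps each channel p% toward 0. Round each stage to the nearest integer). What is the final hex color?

#40332E

CSS coral is rgb(255, 127, 80).
Lerp each channel 60% toward 255:
  R: 255 + 0 = 255 → 255
  G: 127 + 76.8 = 203.8 → 204
  B: 80 + 0.6×(255−80) = 80 + 105 = 185 → 185
After the tint: rgb(255, 204, 185) = #FFCCB9.
Lerp each channel 75% toward 0:
  R: 255 + 0.75×(0−255) = 255 − 191.25 = 63.75 → 64
  G: 204 + 0.75×(0−204) = 204 − 153 = 51 → 51
  B: 185 − 138.75 = 46.25 → 46
rgb(64, 51, 46) = #40332E.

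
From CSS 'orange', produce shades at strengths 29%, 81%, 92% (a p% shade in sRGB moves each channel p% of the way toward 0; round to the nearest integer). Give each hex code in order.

#b57500, #301f00, #140d00

CSS orange is rgb(255, 165, 0).
29%: (255 − 73.95 = 181.05→181, 165 − 47.85 = 117.15→117, 0→0) → #b57500
81%: (255 − 206.55 = 48.45→48, 165 − 133.65 = 31.35→31, 0→0) → #301f00
92%: (255 − 234.6 = 20.4→20, 165 − 151.8 = 13.2→13, 0→0) → #140d00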